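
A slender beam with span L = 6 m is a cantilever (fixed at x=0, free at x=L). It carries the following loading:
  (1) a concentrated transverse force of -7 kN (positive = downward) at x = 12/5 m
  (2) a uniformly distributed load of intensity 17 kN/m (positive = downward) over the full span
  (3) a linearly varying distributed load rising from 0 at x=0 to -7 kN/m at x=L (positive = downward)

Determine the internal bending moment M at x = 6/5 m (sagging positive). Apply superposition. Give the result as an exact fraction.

Load 1 — point force P=-7 kN at a=12/5 m (b=L-a=18/5):
  M_1 = -P(a-x)  [x≤a] = -(-7)·((12/5)-(6/5)) = 42/5 kN·m
Load 2 — uniform load w=17 kN/m over full span:
  M_2 = -w(L-x)²/2 = -17·(6-(6/5))²/2 = -4896/25 kN·m
Load 3 — triangular load w₀=-7 kN/m (0→w₀ over full span):
  M_3 = w₀Lx/2 - w₀L²/3 - w₀x³/(6L) = (-7)·6·(6/5)/2 - (-7)·6²/3 - (-7)·(6/5)³/(6·6) = 7392/125 kN·m
Superposition: M = Σ M_i = -16038/125 kN·m ≈ -128.304000 kN·m

M(6/5) = -16038/125 kN·m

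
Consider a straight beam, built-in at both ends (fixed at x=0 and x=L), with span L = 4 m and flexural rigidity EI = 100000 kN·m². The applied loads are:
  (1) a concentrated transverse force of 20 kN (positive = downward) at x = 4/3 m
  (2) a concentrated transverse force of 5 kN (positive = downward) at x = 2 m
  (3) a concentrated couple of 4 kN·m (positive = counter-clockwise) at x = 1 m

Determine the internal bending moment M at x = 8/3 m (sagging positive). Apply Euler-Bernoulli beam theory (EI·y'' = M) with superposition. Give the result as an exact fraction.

M(8/3) = 509/324 kN·m

Load 1 — point force P=20 kN at a=4/3 m (b=L-a=8/3):
  M_1 = Pa²(a+3b)(L-x)/L³ - Pa²b/L²  [x>a] = 20·(4/3)²·((4/3)+3·(8/3))·(4-(8/3))/4³ - 20·(4/3)²·(8/3)/4² = 80/81 kN·m
Load 2 — point force P=5 kN at a=2 m (b=L-a=2):
  M_2 = Pa²(a+3b)(L-x)/L³ - Pa²b/L²  [x>a] = 5·2²·(2+3·2)·(4-(8/3))/4³ - 5·2²·2/4² = 5/6 kN·m
Load 3 — applied couple M₀=4 kN·m at a=1 m (b=L-a=3):
  M_3 = R_Ax - M_A - M₀  [x>a] with R_A=9/8, M_A=-3/4 = (9/8)·(8/3) - (-3/4) - 4 = -1/4 kN·m
Superposition: M = Σ M_i = 509/324 kN·m ≈ 1.570988 kN·m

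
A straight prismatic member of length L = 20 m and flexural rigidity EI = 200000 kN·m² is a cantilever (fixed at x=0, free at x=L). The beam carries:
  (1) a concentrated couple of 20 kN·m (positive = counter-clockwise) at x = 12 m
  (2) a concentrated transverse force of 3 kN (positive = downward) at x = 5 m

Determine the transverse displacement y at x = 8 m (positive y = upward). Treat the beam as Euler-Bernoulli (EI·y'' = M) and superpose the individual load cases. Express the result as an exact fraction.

y(8) = 161/80000 m

Load 1 — applied couple M₀=20 kN·m at a=12 m (b=L-a=8):
  y_1 = M₀x²/(2EI)  [x≤a] = 20·8²/(2·200000) = 2/625 m
Load 2 — point force P=3 kN at a=5 m (b=L-a=15):
  y_2 = -Pa²(3x-a)/(6EI)  [x>a] = -3·5²·(3·8-5)/(6·200000) = -19/16000 m
Superposition: y = Σ y_i = 161/80000 m ≈ 0.002012 m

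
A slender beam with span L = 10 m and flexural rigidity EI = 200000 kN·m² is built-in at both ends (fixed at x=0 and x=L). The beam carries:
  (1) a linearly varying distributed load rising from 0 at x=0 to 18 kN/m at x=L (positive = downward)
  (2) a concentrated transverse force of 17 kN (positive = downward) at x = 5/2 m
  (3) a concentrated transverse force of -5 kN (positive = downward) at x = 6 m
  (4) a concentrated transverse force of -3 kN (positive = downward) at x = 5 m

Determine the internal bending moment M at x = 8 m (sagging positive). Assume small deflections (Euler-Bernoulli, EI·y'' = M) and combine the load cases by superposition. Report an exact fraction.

M(8) = 971/800 kN·m

Load 1 — triangular load w₀=18 kN/m (0→w₀ over full span):
  M_1 = 3w₀Lx/20 - w₀L²/30 - w₀x³/(6L) = 3·18·10·8/20 - 18·10²/30 - 18·8³/(6·10) = 12/5 kN·m
Load 2 — point force P=17 kN at a=5/2 m (b=L-a=15/2):
  M_2 = Pa²(a+3b)(L-x)/L³ - Pa²b/L²  [x>a] = 17·(5/2)²·((5/2)+3·(15/2))·(10-8)/10³ - 17·(5/2)²·(15/2)/10² = -85/32 kN·m
Load 3 — point force P=-5 kN at a=6 m (b=L-a=4):
  M_3 = Pa²(a+3b)(L-x)/L³ - Pa²b/L²  [x>a] = (-5)·6²·(6+3·4)·(10-8)/10³ - (-5)·6²·4/10² = 18/25 kN·m
Load 4 — point force P=-3 kN at a=5 m (b=L-a=5):
  M_4 = Pa²(a+3b)(L-x)/L³ - Pa²b/L²  [x>a] = (-3)·5²·(5+3·5)·(10-8)/10³ - (-3)·5²·5/10² = 3/4 kN·m
Superposition: M = Σ M_i = 971/800 kN·m ≈ 1.213750 kN·m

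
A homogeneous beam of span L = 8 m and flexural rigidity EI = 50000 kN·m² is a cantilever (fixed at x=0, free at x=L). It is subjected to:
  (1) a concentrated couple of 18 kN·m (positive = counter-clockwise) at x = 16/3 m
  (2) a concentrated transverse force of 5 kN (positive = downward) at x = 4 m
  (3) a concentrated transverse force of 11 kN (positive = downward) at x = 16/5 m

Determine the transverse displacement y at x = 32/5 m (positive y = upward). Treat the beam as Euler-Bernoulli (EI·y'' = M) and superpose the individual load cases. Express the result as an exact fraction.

y(32/5) = -226/78125 m

Load 1 — applied couple M₀=18 kN·m at a=16/3 m (b=L-a=8/3):
  y_1 = M₀a(2x-a)/(2EI)  [x>a] = 18·(16/3)·(2·(32/5)-(16/3))/(2·50000) = 112/15625 m
Load 2 — point force P=5 kN at a=4 m (b=L-a=4):
  y_2 = -Pa²(3x-a)/(6EI)  [x>a] = -5·4²·(3·(32/5)-4)/(6·50000) = -38/9375 m
Load 3 — point force P=11 kN at a=16/5 m (b=L-a=24/5):
  y_3 = -Pa²(3x-a)/(6EI)  [x>a] = -11·(16/5)²·(3·(32/5)-(16/5))/(6·50000) = -1408/234375 m
Superposition: y = Σ y_i = -226/78125 m ≈ -0.002893 m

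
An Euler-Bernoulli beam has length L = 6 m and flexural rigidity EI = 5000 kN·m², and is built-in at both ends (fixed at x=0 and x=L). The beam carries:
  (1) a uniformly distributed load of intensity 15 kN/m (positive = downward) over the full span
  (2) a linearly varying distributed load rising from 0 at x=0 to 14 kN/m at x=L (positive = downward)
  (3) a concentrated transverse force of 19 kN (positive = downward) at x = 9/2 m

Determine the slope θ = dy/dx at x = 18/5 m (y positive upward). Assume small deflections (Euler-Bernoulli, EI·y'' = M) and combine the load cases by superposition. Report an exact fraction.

Load 1 — uniform load w=15 kN/m over full span:
  θ_1 = -wx(L-x)(L-2x)/(12EI) = -15·(18/5)·(6-(18/5))·(6-2·(18/5))/(12·5000) = 81/31250 rad
Load 2 — triangular load w₀=14 kN/m (0→w₀ over full span):
  θ_2 = -w₀(2x(L-x)(L-2x)(x+2L)+x²(L-x)²)/(120LEI) = -14·(2·(18/5)·(6-(18/5))·(6-2·(18/5))·((18/5)+2·6)+(18/5)²·(6-(18/5))²)/(120·6·5000) = 378/390625 rad
Load 3 — point force P=19 kN at a=9/2 m (b=L-a=3/2):
  θ_3 = -Pb²x(2aL-(3a+b)x)/(2L³EI)  [x≤a] = -19·(3/2)²·(18/5)·(2·(9/2)·6-(3·(9/2)+(3/2))·(18/5))/(2·6³·5000) = 0 rad
Superposition: θ = Σ θ_i = 2781/781250 rad ≈ 0.003560 rad

θ(18/5) = 2781/781250 rad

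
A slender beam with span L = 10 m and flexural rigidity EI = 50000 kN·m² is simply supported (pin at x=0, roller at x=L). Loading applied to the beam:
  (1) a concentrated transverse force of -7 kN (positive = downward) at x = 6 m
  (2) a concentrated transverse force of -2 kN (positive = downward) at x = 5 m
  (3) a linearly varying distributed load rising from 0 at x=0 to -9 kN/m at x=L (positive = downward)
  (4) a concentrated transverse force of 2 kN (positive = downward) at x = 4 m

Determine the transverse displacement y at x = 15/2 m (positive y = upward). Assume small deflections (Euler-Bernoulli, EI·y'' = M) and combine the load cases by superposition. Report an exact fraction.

Load 1 — point force P=-7 kN at a=6 m (b=L-a=4):
  y_1 = -Pa(L-x)(2Lx-a²-x²)/(6LEI)  [x>a] = -(-7)·6·(10-(15/2))·(2·10·(15/2)-6²-(15/2)²)/(6·10·50000) = 1617/800000 m
Load 2 — point force P=-2 kN at a=5 m (b=L-a=5):
  y_2 = -Pa(L-x)(2Lx-a²-x²)/(6LEI)  [x>a] = -(-2)·5·(10-(15/2))·(2·10·(15/2)-5²-(15/2)²)/(6·10·50000) = 11/19200 m
Load 3 — triangular load w₀=-9 kN/m (0→w₀ over full span):
  y_3 = -w₀x(7L⁴-10L²x²+3x⁴)/(360LEI) = -(-9)·(15/2)·(7·10⁴-10·10²·(15/2)²+3·(15/2)⁴)/(360·10·50000) = 357/40960 m
Load 4 — point force P=2 kN at a=4 m (b=L-a=6):
  y_4 = -Pa(L-x)(2Lx-a²-x²)/(6LEI)  [x>a] = -2·4·(10-(15/2))·(2·10·(15/2)-4²-(15/2)²)/(6·10·50000) = -311/600000 m
Superposition: y = Σ y_i = 828799/76800000 m ≈ 0.010792 m

y(15/2) = 828799/76800000 m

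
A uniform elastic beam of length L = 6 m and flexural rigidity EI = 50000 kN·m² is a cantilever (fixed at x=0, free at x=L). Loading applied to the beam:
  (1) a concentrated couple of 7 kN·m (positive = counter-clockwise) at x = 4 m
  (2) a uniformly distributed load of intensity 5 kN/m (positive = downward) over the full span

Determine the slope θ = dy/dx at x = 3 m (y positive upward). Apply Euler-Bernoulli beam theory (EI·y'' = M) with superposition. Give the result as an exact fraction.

θ(3) = -273/100000 rad

Load 1 — applied couple M₀=7 kN·m at a=4 m (b=L-a=2):
  θ_1 = M₀x/EI  [x≤a] = 7·3/50000 = 21/50000 rad
Load 2 — uniform load w=5 kN/m over full span:
  θ_2 = -wx(x²-3Lx+3L²)/(6EI) = -5·3·(3²-3·6·3+3·6²)/(6·50000) = -63/20000 rad
Superposition: θ = Σ θ_i = -273/100000 rad ≈ -0.002730 rad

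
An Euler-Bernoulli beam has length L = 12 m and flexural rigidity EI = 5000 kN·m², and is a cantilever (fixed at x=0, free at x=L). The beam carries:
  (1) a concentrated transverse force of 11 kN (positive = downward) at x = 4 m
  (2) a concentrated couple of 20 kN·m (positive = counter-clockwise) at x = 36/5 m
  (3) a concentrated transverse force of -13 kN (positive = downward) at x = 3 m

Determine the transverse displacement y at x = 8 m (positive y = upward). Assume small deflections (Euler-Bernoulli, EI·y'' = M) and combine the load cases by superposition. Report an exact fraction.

Load 1 — point force P=11 kN at a=4 m (b=L-a=8):
  y_1 = -Pa²(3x-a)/(6EI)  [x>a] = -11·4²·(3·8-4)/(6·5000) = -44/375 m
Load 2 — applied couple M₀=20 kN·m at a=36/5 m (b=L-a=24/5):
  y_2 = M₀a(2x-a)/(2EI)  [x>a] = 20·(36/5)·(2·8-(36/5))/(2·5000) = 396/3125 m
Load 3 — point force P=-13 kN at a=3 m (b=L-a=9):
  y_3 = -Pa²(3x-a)/(6EI)  [x>a] = -(-13)·3²·(3·8-3)/(6·5000) = 819/10000 m
Superposition: y = Σ y_i = 13693/150000 m ≈ 0.091287 m

y(8) = 13693/150000 m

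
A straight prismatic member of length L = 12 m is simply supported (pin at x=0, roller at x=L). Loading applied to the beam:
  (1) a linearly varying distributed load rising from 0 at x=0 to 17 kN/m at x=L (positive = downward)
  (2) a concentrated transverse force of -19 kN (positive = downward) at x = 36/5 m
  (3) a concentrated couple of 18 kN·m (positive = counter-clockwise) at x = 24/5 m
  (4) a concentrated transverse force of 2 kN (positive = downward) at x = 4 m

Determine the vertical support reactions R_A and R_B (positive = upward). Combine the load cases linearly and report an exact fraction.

Load 1 — triangular load w₀=17 kN/m (0→w₀ over full span):
  R_A = w₀L/6 = 17·12/6 = 34 kN
  R_B = w₀L/3 = 17·12/3 = 68 kN
Load 2 — point force P=-19 kN at a=36/5 m (b=L-a=24/5):
  R_A = Pb/L = (-19)·(24/5)/12 = -38/5 kN
  R_B = Pa/L = (-19)·(36/5)/12 = -57/5 kN
Load 3 — applied couple M₀=18 kN·m at a=24/5 m (b=L-a=36/5):
  R_A = M₀/L = 18/12 = 3/2 kN
  R_B = -M₀/L = -18/12 = -3/2 kN
Load 4 — point force P=2 kN at a=4 m (b=L-a=8):
  R_A = Pb/L = 2·8/12 = 4/3 kN
  R_B = Pa/L = 2·4/12 = 2/3 kN
Superposition: R_A = 877/30 kN, R_B = 1673/30 kN

R_A = 877/30 kN, R_B = 1673/30 kN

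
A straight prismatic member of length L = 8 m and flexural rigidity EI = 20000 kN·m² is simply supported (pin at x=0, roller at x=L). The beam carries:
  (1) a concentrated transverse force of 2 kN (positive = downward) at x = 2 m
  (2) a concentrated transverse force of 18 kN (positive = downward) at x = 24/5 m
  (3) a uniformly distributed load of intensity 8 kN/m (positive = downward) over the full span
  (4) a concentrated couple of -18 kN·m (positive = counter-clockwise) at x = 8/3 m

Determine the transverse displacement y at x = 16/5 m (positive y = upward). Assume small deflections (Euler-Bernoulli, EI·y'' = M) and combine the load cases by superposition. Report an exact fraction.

Load 1 — point force P=2 kN at a=2 m (b=L-a=6):
  y_1 = -Pa(L-x)(2Lx-a²-x²)/(6LEI)  [x>a] = -2·2·(8-(16/5))·(2·8·(16/5)-2²-(16/5)²)/(6·8·20000) = -231/312500 m
Load 2 — point force P=18 kN at a=24/5 m (b=L-a=16/5):
  y_2 = -Pbx(L²-b²-x²)/(6LEI)  [x≤a] = -18·(16/5)·(16/5)·(8²-(16/5)²-(16/5)²)/(6·8·20000) = -3264/390625 m
Load 3 — uniform load w=8 kN/m over full span:
  y_3 = -wx(L³-2Lx²+x³)/(24EI) = -8·(16/5)·(8³-2·8·(16/5)²+(16/5)³)/(24·20000) = -7936/390625 m
Load 4 — applied couple M₀=-18 kN·m at a=8/3 m (b=L-a=16/3):
  y_4 = (M₀x³/(6L)-M₀(x-a)²/2+C₁x)/EI  [x>a] with C₁=M₀(3b²-L²)/(6L)=-8 = ((-18)·(16/5)³/(6·8)-(-18)·((16/5)-(8/3))²/2+(-8)·(16/5))/20000 = -138/78125 m
Superposition: y = Σ y_i = -9743/312500 m ≈ -0.031178 m

y(16/5) = -9743/312500 m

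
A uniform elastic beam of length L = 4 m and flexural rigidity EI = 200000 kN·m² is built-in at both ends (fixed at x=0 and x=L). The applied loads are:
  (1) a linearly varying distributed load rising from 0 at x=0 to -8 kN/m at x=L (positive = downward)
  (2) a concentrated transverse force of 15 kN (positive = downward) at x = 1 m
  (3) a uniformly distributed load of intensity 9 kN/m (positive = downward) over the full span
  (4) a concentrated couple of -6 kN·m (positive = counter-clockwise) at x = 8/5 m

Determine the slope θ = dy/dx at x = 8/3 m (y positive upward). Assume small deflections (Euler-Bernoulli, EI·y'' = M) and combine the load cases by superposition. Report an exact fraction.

Load 1 — triangular load w₀=-8 kN/m (0→w₀ over full span):
  θ_1 = -w₀(2x(L-x)(L-2x)(x+2L)+x²(L-x)²)/(120LEI) = -(-8)·(2·(8/3)·(4-(8/3))·(4-2·(8/3))·((8/3)+2·4)+(8/3)²·(4-(8/3))²)/(120·4·200000) = -28/3796875 rad
Load 2 — point force P=15 kN at a=1 m (b=L-a=3):
  θ_2 = Pa²(L-x)(2bL-(3b+a)(L-x))/(2L³EI)  [x>a] = 15·1²·(4-(8/3))·(2·3·4-(3·3+1)·(4-(8/3)))/(2·4³·200000) = 1/120000 rad
Load 3 — uniform load w=9 kN/m over full span:
  θ_3 = -wx(L-x)(L-2x)/(12EI) = -9·(8/3)·(4-(8/3))·(4-2·(8/3))/(12·200000) = 1/56250 rad
Load 4 — applied couple M₀=-6 kN·m at a=8/5 m (b=L-a=12/5):
  θ_4 = (R_Ax²/2 - M_Ax - M₀(x-a))/EI  [x>a] with R_A=-54/25, M_A=-18/25 = ((-54/25)·(8/3)²/2 - (-18/25)·(8/3) - (-6)·((8/3)-(8/5)))/200000 = 1/312500 rad
Superposition: θ = Σ θ_i = 26653/1215000000 rad ≈ 0.000022 rad

θ(8/3) = 26653/1215000000 rad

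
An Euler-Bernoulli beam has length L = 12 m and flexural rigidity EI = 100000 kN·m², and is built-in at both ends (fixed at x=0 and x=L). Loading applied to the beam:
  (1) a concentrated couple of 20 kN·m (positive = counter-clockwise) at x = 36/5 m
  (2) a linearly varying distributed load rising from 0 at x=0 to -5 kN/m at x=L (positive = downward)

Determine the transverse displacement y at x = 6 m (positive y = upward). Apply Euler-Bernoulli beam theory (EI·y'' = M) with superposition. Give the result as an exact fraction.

y(6) = 531/500000 m

Load 1 — applied couple M₀=20 kN·m at a=36/5 m (b=L-a=24/5):
  y_1 = (R_Ax³/6 - M_Ax²/2)/EI  [x≤a] with R_A=12/5, M_A=32/5 = ((12/5)·6³/6 - (32/5)·6²/2)/100000 = -9/31250 m
Load 2 — triangular load w₀=-5 kN/m (0→w₀ over full span):
  y_2 = -w₀x²(L-x)²(x+2L)/(120LEI) = -(-5)·6²·(12-6)²·(6+2·12)/(120·12·100000) = 27/20000 m
Superposition: y = Σ y_i = 531/500000 m ≈ 0.001062 m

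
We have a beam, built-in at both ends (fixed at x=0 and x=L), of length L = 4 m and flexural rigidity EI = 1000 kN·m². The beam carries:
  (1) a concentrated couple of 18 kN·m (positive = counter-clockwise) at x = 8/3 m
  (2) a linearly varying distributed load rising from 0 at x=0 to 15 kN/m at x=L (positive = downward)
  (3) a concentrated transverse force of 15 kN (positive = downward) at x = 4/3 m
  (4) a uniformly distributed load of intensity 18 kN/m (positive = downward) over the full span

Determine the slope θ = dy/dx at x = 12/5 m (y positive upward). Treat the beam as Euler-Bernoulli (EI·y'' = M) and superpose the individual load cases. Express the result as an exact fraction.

Load 1 — applied couple M₀=18 kN·m at a=8/3 m (b=L-a=4/3):
  θ_1 = (R_Ax²/2 - M_Ax)/EI  [x≤a] with R_A=6, M_A=6 = (6·(12/5)²/2 - 6·(12/5))/1000 = 9/3125 rad
Load 2 — triangular load w₀=15 kN/m (0→w₀ over full span):
  θ_2 = -w₀(2x(L-x)(L-2x)(x+2L)+x²(L-x)²)/(120LEI) = -15·(2·(12/5)·(4-(12/5))·(4-2·(12/5))·((12/5)+2·4)+(12/5)²·(4-(12/5))²)/(120·4·1000) = 24/15625 rad
Load 3 — point force P=15 kN at a=4/3 m (b=L-a=8/3):
  θ_3 = Pa²(L-x)(2bL-(3b+a)(L-x))/(2L³EI)  [x>a] = 15·(4/3)²·(4-(12/5))·(2·(8/3)·4-(3·(8/3)+(4/3))·(4-(12/5)))/(2·4³·1000) = 4/1875 rad
Load 4 — uniform load w=18 kN/m over full span:
  θ_4 = -wx(L-x)(L-2x)/(12EI) = -18·(12/5)·(4-(12/5))·(4-2·(12/5))/(12·1000) = 72/15625 rad
Superposition: θ = Σ θ_i = 523/46875 rad ≈ 0.011157 rad

θ(12/5) = 523/46875 rad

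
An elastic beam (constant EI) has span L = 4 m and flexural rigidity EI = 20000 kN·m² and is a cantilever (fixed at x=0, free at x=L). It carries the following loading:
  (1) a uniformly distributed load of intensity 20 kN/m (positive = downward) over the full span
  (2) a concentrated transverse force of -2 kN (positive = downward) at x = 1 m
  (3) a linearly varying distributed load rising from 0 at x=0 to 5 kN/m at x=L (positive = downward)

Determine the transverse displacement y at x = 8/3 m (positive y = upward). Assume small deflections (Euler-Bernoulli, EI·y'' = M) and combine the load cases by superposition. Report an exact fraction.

Load 1 — uniform load w=20 kN/m over full span:
  y_1 = -wx²(x²-4Lx+6L²)/(24EI) = -20·(8/3)²·((8/3)²-4·4·(8/3)+6·4²)/(24·20000) = -544/30375 m
Load 2 — point force P=-2 kN at a=1 m (b=L-a=3):
  y_2 = -Pa²(3x-a)/(6EI)  [x>a] = -(-2)·1²·(3·(8/3)-1)/(6·20000) = 7/60000 m
Load 3 — triangular load w₀=5 kN/m (0→w₀ over full span):
  y_3 = (w₀Lx³/12-w₀L²x²/6-w₀x⁵/(120L))/EI = (5·4·(8/3)³/12-5·4²·(8/3)²/6-5·(8/3)⁵/(120·4))/20000 = -1472/455625 m
Superposition: y = Σ y_i = -306523/14580000 m ≈ -0.021024 m

y(8/3) = -306523/14580000 m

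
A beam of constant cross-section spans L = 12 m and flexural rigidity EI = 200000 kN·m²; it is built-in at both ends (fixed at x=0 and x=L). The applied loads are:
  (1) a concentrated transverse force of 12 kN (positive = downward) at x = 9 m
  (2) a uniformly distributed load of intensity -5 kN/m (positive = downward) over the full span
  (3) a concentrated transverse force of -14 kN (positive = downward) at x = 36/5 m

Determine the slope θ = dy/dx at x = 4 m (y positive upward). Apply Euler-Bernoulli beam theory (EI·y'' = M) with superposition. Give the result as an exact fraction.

θ(4) = 6227/18750000 rad

Load 1 — point force P=12 kN at a=9 m (b=L-a=3):
  θ_1 = -Pb²x(2aL-(3a+b)x)/(2L³EI)  [x≤a] = -12·3²·4·(2·9·12-(3·9+3)·4)/(2·12³·200000) = -3/50000 rad
Load 2 — uniform load w=-5 kN/m over full span:
  θ_2 = -wx(L-x)(L-2x)/(12EI) = -(-5)·4·(12-4)·(12-2·4)/(12·200000) = 1/3750 rad
Load 3 — point force P=-14 kN at a=36/5 m (b=L-a=24/5):
  θ_3 = -Pb²x(2aL-(3a+b)x)/(2L³EI)  [x≤a] = -(-14)·(24/5)²·4·(2·(36/5)·12-(3·(36/5)+(24/5))·4)/(2·12³·200000) = 49/390625 rad
Superposition: θ = Σ θ_i = 6227/18750000 rad ≈ 0.000332 rad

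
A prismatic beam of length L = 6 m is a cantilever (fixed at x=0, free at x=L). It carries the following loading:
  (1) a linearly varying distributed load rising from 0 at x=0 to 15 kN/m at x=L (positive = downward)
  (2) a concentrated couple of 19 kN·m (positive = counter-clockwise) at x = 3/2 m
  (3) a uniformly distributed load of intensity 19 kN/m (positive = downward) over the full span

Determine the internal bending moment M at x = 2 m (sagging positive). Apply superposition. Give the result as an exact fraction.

Load 1 — triangular load w₀=15 kN/m (0→w₀ over full span):
  M_1 = w₀Lx/2 - w₀L²/3 - w₀x³/(6L) = 15·6·2/2 - 15·6²/3 - 15·2³/(6·6) = -280/3 kN·m
Load 2 — applied couple M₀=19 kN·m at a=3/2 m (b=L-a=9/2):
  M_2 = 0  [x>a] = 0 kN·m
Load 3 — uniform load w=19 kN/m over full span:
  M_3 = -w(L-x)²/2 = -19·(6-2)²/2 = -152 kN·m
Superposition: M = Σ M_i = -736/3 kN·m ≈ -245.333333 kN·m

M(2) = -736/3 kN·m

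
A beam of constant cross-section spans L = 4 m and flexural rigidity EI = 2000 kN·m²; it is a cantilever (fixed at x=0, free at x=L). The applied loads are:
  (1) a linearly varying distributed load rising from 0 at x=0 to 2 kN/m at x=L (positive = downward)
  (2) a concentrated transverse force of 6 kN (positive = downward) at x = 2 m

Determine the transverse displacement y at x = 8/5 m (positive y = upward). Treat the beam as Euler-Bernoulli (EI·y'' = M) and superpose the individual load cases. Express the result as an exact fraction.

Load 1 — triangular load w₀=2 kN/m (0→w₀ over full span):
  y_1 = (w₀Lx³/12-w₀L²x²/6-w₀x⁵/(120L))/EI = (2·4·(8/5)³/12-2·4²·(8/5)²/6-2·(8/5)⁵/(120·4))/2000 = -32128/5859375 m
Load 2 — point force P=6 kN at a=2 m (b=L-a=2):
  y_2 = -Px²(3a-x)/(6EI)  [x≤a] = -6·(8/5)²·(3·2-(8/5))/(6·2000) = -88/15625 m
Superposition: y = Σ y_i = -65128/5859375 m ≈ -0.011115 m

y(8/5) = -65128/5859375 m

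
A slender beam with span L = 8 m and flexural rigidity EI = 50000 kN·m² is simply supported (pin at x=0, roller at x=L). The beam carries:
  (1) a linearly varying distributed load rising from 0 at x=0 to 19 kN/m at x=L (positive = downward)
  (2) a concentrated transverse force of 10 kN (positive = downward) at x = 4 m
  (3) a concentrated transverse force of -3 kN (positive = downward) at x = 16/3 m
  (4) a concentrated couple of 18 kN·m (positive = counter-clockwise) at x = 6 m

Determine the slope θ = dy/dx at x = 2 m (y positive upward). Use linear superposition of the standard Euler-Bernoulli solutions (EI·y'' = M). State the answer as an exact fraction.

θ(2) = -95899/27000000 rad

Load 1 — triangular load w₀=19 kN/m (0→w₀ over full span):
  θ_1 = -w₀(7L⁴-30L²x²+15x⁴)/(360LEI) = -19·(7·8⁴-30·8²·2²+15·2⁴)/(360·8·50000) = -25213/9000000 rad
Load 2 — point force P=10 kN at a=4 m (b=L-a=4):
  θ_2 = -Pb(L²-b²-3x²)/(6LEI)  [x≤a] = -10·4·(8²-4²-3·2²)/(6·8·50000) = -3/5000 rad
Load 3 — point force P=-3 kN at a=16/3 m (b=L-a=8/3):
  θ_3 = -Pb(L²-b²-3x²)/(6LEI)  [x≤a] = -(-3)·(8/3)·(8²-(8/3)²-3·2²)/(6·8·50000) = 101/675000 rad
Load 4 — applied couple M₀=18 kN·m at a=6 m (b=L-a=2):
  θ_4 = (M₀x²/(2L)+C₁)/EI  [x≤a] with C₁=M₀(3b²-L²)/(6L)=-39/2 = (18·2²/(2·8)+(-39/2))/50000 = -3/10000 rad
Superposition: θ = Σ θ_i = -95899/27000000 rad ≈ -0.003552 rad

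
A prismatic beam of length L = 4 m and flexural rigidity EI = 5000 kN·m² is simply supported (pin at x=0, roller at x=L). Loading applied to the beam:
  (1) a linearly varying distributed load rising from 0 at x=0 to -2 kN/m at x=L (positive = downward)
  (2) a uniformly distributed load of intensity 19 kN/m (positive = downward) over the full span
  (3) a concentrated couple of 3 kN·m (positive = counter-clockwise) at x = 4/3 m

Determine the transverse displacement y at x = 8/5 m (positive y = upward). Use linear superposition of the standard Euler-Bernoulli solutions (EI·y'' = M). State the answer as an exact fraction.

Load 1 — triangular load w₀=-2 kN/m (0→w₀ over full span):
  y_1 = -w₀x(7L⁴-10L²x²+3x⁴)/(360LEI) = -(-2)·(8/5)·(7·4⁴-10·4²·(8/5)²+3·(8/5)⁴)/(360·4·5000) = 18256/29296875 m
Load 2 — uniform load w=19 kN/m over full span:
  y_2 = -wx(L³-2Lx²+x³)/(24EI) = -19·(8/5)·(4³-2·4·(8/5)²+(8/5)³)/(24·5000) = -4712/390625 m
Load 3 — applied couple M₀=3 kN·m at a=4/3 m (b=L-a=8/3):
  y_3 = (M₀x³/(6L)-M₀(x-a)²/2+C₁x)/EI  [x>a] with C₁=M₀(3b²-L²)/(6L)=2/3 = (3·(8/5)³/(6·4)-3·((8/5)-(4/3))²/2+(2/3)·(8/5))/5000 = 23/78125 m
Superposition: y = Σ y_i = -326519/29296875 m ≈ -0.011145 m

y(8/5) = -326519/29296875 m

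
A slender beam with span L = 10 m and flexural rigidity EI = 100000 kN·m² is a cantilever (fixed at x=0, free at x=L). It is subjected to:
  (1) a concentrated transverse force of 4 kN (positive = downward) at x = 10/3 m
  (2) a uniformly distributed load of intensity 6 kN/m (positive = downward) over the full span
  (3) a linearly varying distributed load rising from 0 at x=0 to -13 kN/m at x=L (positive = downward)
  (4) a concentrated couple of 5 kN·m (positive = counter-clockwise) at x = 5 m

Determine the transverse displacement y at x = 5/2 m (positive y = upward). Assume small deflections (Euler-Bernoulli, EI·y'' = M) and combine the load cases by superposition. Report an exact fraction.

Load 1 — point force P=4 kN at a=10/3 m (b=L-a=20/3):
  y_1 = -Px²(3a-x)/(6EI)  [x≤a] = -4·(5/2)²·(3·(10/3)-(5/2))/(6·100000) = -1/3200 m
Load 2 — uniform load w=6 kN/m over full span:
  y_2 = -wx²(x²-4Lx+6L²)/(24EI) = -6·(5/2)²·((5/2)²-4·10·(5/2)+6·10²)/(24·100000) = -81/10240 m
Load 3 — triangular load w₀=-13 kN/m (0→w₀ over full span):
  y_3 = (w₀Lx³/12-w₀L²x²/6-w₀x⁵/(120L))/EI = ((-13)·10·(5/2)³/12-(-13)·10²·(5/2)²/6-(-13)·(5/2)⁵/(120·10))/100000 = 14573/1228800 m
Load 4 — applied couple M₀=5 kN·m at a=5 m (b=L-a=5):
  y_4 = M₀x²/(2EI)  [x≤a] = 5·(5/2)²/(2·100000) = 1/6400 m
Superposition: y = Σ y_i = 4661/1228800 m ≈ 0.003793 m

y(5/2) = 4661/1228800 m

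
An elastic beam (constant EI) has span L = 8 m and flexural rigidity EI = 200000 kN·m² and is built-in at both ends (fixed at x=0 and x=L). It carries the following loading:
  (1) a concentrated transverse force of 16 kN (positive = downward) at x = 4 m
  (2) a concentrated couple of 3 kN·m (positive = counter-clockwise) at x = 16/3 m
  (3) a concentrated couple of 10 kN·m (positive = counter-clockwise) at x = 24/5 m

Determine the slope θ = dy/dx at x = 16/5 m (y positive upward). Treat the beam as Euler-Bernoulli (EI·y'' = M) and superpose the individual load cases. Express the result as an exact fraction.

Load 1 — point force P=16 kN at a=4 m (b=L-a=4):
  θ_1 = -Pb²x(2aL-(3a+b)x)/(2L³EI)  [x≤a] = -16·4²·(16/5)·(2·4·8-(3·4+4)·(16/5))/(2·8³·200000) = -4/78125 rad
Load 2 — applied couple M₀=3 kN·m at a=16/3 m (b=L-a=8/3):
  θ_2 = (R_Ax²/2 - M_Ax)/EI  [x≤a] with R_A=1/2, M_A=1 = ((1/2)·(16/5)²/2 - 1·(16/5))/200000 = -1/312500 rad
Load 3 — applied couple M₀=10 kN·m at a=24/5 m (b=L-a=16/5):
  θ_3 = (R_Ax²/2 - M_Ax)/EI  [x≤a] with R_A=9/5, M_A=16/5 = ((9/5)·(16/5)²/2 - (16/5)·(16/5))/200000 = -2/390625 rad
Superposition: θ = Σ θ_i = -93/1562500 rad ≈ -0.000060 rad

θ(16/5) = -93/1562500 rad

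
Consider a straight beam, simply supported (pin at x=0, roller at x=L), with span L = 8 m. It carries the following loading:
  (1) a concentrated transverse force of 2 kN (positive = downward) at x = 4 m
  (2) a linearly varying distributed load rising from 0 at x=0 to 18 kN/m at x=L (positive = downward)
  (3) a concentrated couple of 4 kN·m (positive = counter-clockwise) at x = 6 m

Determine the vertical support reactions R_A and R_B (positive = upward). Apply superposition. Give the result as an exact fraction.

R_A = 51/2 kN, R_B = 97/2 kN

Load 1 — point force P=2 kN at a=4 m (b=L-a=4):
  R_A = Pb/L = 2·4/8 = 1 kN
  R_B = Pa/L = 2·4/8 = 1 kN
Load 2 — triangular load w₀=18 kN/m (0→w₀ over full span):
  R_A = w₀L/6 = 18·8/6 = 24 kN
  R_B = w₀L/3 = 18·8/3 = 48 kN
Load 3 — applied couple M₀=4 kN·m at a=6 m (b=L-a=2):
  R_A = M₀/L = 4/8 = 1/2 kN
  R_B = -M₀/L = -4/8 = -1/2 kN
Superposition: R_A = 51/2 kN, R_B = 97/2 kN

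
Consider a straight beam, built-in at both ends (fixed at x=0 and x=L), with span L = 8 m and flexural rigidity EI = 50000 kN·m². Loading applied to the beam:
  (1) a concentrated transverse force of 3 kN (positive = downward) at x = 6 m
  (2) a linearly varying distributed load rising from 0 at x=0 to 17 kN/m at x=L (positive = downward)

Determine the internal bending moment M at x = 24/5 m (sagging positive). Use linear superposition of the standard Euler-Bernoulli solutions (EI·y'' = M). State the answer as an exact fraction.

M(24/5) = 70831/3000 kN·m

Load 1 — point force P=3 kN at a=6 m (b=L-a=2):
  M_1 = Pb²(3a+b)x/L³ - Pab²/L²  [x≤a] = 3·2²·(3·6+2)·(24/5)/8³ - 3·6·2²/8² = 9/8 kN·m
Load 2 — triangular load w₀=17 kN/m (0→w₀ over full span):
  M_2 = 3w₀Lx/20 - w₀L²/30 - w₀x³/(6L) = 3·17·8·(24/5)/20 - 17·8²/30 - 17·(24/5)³/(6·8) = 8432/375 kN·m
Superposition: M = Σ M_i = 70831/3000 kN·m ≈ 23.610333 kN·m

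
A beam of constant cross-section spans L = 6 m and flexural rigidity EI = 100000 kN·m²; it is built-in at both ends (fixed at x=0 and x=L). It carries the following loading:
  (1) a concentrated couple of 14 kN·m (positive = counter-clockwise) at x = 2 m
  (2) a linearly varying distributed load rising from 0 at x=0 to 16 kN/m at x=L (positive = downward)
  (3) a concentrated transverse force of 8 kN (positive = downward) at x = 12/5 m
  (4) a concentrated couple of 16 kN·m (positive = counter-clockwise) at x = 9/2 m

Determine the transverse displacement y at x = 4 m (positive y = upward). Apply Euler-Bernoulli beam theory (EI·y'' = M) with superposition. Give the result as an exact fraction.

y(4) = -26183/84375000 m

Load 1 — applied couple M₀=14 kN·m at a=2 m (b=L-a=4):
  y_1 = (R_Ax³/6 - M_Ax²/2 - M₀(x-a)²/2)/EI  [x>a] with R_A=28/9, M_A=0 = ((28/9)·4³/6 - 0·4²/2 - 14·(4-2)²/2)/100000 = 7/135000 m
Load 2 — triangular load w₀=16 kN/m (0→w₀ over full span):
  y_2 = -w₀x²(L-x)²(x+2L)/(120LEI) = -16·4²·(6-4)²·(4+2·6)/(120·6·100000) = -32/140625 m
Load 3 — point force P=8 kN at a=12/5 m (b=L-a=18/5):
  y_3 = -Pa²(L-x)²(3bL-(3b+a)(L-x))/(6L³EI)  [x>a] = -8·(12/5)²·(6-4)²·(3·(18/5)·6-(3·(18/5)+(12/5))·(6-4))/(6·6³·100000) = -64/1171875 m
Load 4 — applied couple M₀=16 kN·m at a=9/2 m (b=L-a=3/2):
  y_4 = (R_Ax³/6 - M_Ax²/2)/EI  [x≤a] with R_A=3, M_A=5 = (3·4³/6 - 5·4²/2)/100000 = -1/12500 m
Superposition: y = Σ y_i = -26183/84375000 m ≈ -0.000310 m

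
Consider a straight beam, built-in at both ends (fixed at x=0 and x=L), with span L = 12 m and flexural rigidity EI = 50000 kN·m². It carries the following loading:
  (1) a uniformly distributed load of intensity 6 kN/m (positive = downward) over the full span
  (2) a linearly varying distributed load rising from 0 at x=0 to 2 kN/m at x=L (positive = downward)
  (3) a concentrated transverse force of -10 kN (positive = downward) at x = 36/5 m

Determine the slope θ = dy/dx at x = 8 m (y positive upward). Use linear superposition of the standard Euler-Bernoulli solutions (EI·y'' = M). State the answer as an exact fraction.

θ(8) = 797/703125 rad

Load 1 — uniform load w=6 kN/m over full span:
  θ_1 = -wx(L-x)(L-2x)/(12EI) = -6·8·(12-8)·(12-2·8)/(12·50000) = 4/3125 rad
Load 2 — triangular load w₀=2 kN/m (0→w₀ over full span):
  θ_2 = -w₀(2x(L-x)(L-2x)(x+2L)+x²(L-x)²)/(120LEI) = -2·(2·8·(12-8)·(12-2·8)·(8+2·12)+8²·(12-8)²)/(120·12·50000) = 28/140625 rad
Load 3 — point force P=-10 kN at a=36/5 m (b=L-a=24/5):
  θ_3 = Pa²(L-x)(2bL-(3b+a)(L-x))/(2L³EI)  [x>a] = (-10)·(36/5)²·(12-8)·(2·(24/5)·12-(3·(24/5)+(36/5))·(12-8))/(2·12³·50000) = -27/78125 rad
Superposition: θ = Σ θ_i = 797/703125 rad ≈ 0.001134 rad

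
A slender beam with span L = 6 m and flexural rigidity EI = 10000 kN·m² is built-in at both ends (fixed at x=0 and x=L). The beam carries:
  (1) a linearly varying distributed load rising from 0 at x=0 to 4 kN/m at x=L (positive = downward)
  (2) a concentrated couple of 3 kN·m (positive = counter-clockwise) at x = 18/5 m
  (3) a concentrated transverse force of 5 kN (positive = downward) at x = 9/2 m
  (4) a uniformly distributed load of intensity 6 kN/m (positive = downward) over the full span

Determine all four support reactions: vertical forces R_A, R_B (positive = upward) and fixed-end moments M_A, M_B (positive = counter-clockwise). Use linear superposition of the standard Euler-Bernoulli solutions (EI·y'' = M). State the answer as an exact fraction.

R_A = 18481/800 kN, M_A = 20133/800 kN·m, R_B = 23919/800 kN, M_B = -23247/800 kN·m

Load 1 — triangular load w₀=4 kN/m (0→w₀ over full span):
  R_A = 3w₀L/20 = 3·4·6/20 = 18/5 kN
  M_A = w₀L²/30 = 4·6²/30 = 24/5 kN·m
  R_B = 7w₀L/20 = 7·4·6/20 = 42/5 kN
  M_B = -w₀L²/20 = -4·6²/20 = -36/5 kN·m
Load 2 — applied couple M₀=3 kN·m at a=18/5 m (b=L-a=12/5):
  R_A = 6M₀ab/L³ = 6·3·(18/5)·(12/5)/6³ = 18/25 kN
  M_A = M₀b(2a-b)/L² = 3·(12/5)·(2·(18/5)-(12/5))/6² = 24/25 kN·m
  R_B = -6M₀ab/L³ = -6·3·(18/5)·(12/5)/6³ = -18/25 kN
  M_B = M₀a(2b-a)/L² = 3·(18/5)·(2·(12/5)-(18/5))/6² = 9/25 kN·m
Load 3 — point force P=5 kN at a=9/2 m (b=L-a=3/2):
  R_A = Pb²(3a+b)/L³ = 5·(3/2)²·(3·(9/2)+(3/2))/6³ = 25/32 kN
  M_A = Pab²/L² = 5·(9/2)·(3/2)²/6² = 45/32 kN·m
  R_B = Pa²(a+3b)/L³ = 5·(9/2)²·((9/2)+3·(3/2))/6³ = 135/32 kN
  M_B = -Pa²b/L² = -5·(9/2)²·(3/2)/6² = -135/32 kN·m
Load 4 — uniform load w=6 kN/m over full span:
  R_A = wL/2 = 6·6/2 = 18 kN
  M_A = wL²/12 = 6·6²/12 = 18 kN·m
  R_B = wL/2 = 6·6/2 = 18 kN
  M_B = -wL²/12 = -6·6²/12 = -18 kN·m
Superposition: R_A = 18481/800 kN, M_A = 20133/800 kN·m, R_B = 23919/800 kN, M_B = -23247/800 kN·m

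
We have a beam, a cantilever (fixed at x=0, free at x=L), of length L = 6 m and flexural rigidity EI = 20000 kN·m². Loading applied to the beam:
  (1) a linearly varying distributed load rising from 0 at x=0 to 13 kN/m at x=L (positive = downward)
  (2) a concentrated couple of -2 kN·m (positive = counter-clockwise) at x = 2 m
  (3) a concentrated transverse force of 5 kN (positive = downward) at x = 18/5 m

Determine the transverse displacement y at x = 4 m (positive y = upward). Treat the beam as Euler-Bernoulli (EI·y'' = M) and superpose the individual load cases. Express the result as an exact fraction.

y(4) = -26809/562500 m

Load 1 — triangular load w₀=13 kN/m (0→w₀ over full span):
  y_1 = (w₀Lx³/12-w₀L²x²/6-w₀x⁵/(120L))/EI = (13·6·4³/12-13·6²·4²/6-13·4⁵/(120·6))/20000 = -1196/28125 m
Load 2 — applied couple M₀=-2 kN·m at a=2 m (b=L-a=4):
  y_2 = M₀a(2x-a)/(2EI)  [x>a] = (-2)·2·(2·4-2)/(2·20000) = -3/5000 m
Load 3 — point force P=5 kN at a=18/5 m (b=L-a=12/5):
  y_3 = -Pa²(3x-a)/(6EI)  [x>a] = -5·(18/5)²·(3·4-(18/5))/(6·20000) = -567/125000 m
Superposition: y = Σ y_i = -26809/562500 m ≈ -0.047660 m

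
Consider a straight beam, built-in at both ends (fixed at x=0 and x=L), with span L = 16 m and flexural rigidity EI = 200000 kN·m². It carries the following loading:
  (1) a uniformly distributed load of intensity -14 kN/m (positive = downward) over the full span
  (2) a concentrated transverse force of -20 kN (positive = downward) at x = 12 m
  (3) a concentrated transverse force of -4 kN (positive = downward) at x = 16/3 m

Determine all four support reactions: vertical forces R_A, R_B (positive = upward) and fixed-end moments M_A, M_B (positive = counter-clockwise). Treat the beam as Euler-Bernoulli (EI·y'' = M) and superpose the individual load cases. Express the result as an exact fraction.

R_A = -25507/216 kN, M_A = -8725/27 kN·m, R_B = -28061/216 kN, M_B = 9407/27 kN·m

Load 1 — uniform load w=-14 kN/m over full span:
  R_A = wL/2 = (-14)·16/2 = -112 kN
  M_A = wL²/12 = (-14)·16²/12 = -896/3 kN·m
  R_B = wL/2 = (-14)·16/2 = -112 kN
  M_B = -wL²/12 = -(-14)·16²/12 = 896/3 kN·m
Load 2 — point force P=-20 kN at a=12 m (b=L-a=4):
  R_A = Pb²(3a+b)/L³ = (-20)·4²·(3·12+4)/16³ = -25/8 kN
  M_A = Pab²/L² = (-20)·12·4²/16² = -15 kN·m
  R_B = Pa²(a+3b)/L³ = (-20)·12²·(12+3·4)/16³ = -135/8 kN
  M_B = -Pa²b/L² = -(-20)·12²·4/16² = 45 kN·m
Load 3 — point force P=-4 kN at a=16/3 m (b=L-a=32/3):
  R_A = Pb²(3a+b)/L³ = (-4)·(32/3)²·(3·(16/3)+(32/3))/16³ = -80/27 kN
  M_A = Pab²/L² = (-4)·(16/3)·(32/3)²/16² = -256/27 kN·m
  R_B = Pa²(a+3b)/L³ = (-4)·(16/3)²·((16/3)+3·(32/3))/16³ = -28/27 kN
  M_B = -Pa²b/L² = -(-4)·(16/3)²·(32/3)/16² = 128/27 kN·m
Superposition: R_A = -25507/216 kN, M_A = -8725/27 kN·m, R_B = -28061/216 kN, M_B = 9407/27 kN·m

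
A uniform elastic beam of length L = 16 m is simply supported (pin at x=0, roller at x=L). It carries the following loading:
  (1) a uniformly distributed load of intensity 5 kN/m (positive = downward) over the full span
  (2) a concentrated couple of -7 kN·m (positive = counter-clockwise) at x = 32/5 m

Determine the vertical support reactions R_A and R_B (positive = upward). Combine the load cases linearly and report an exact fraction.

Load 1 — uniform load w=5 kN/m over full span:
  R_A = wL/2 = 5·16/2 = 40 kN
  R_B = wL/2 = 5·16/2 = 40 kN
Load 2 — applied couple M₀=-7 kN·m at a=32/5 m (b=L-a=48/5):
  R_A = M₀/L = (-7)/16 = -7/16 kN
  R_B = -M₀/L = -(-7)/16 = 7/16 kN
Superposition: R_A = 633/16 kN, R_B = 647/16 kN

R_A = 633/16 kN, R_B = 647/16 kN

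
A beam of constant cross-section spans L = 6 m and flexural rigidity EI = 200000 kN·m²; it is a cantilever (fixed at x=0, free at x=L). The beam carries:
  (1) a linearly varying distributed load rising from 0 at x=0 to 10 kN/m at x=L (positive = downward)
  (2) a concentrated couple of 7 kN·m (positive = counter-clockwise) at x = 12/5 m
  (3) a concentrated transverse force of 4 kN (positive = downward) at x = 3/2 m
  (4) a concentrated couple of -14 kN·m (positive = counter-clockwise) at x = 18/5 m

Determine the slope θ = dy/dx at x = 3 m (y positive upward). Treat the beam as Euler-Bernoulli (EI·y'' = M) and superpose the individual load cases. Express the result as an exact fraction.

Load 1 — triangular load w₀=10 kN/m (0→w₀ over full span):
  θ_1 = (w₀Lx²/4-w₀L²x/3-w₀x⁴/(24L))/EI = (10·6·3²/4-10·6²·3/3-10·3⁴/(24·6))/200000 = -369/320000 rad
Load 2 — applied couple M₀=7 kN·m at a=12/5 m (b=L-a=18/5):
  θ_2 = M₀a/EI  [x>a] = 7·(12/5)/200000 = 21/250000 rad
Load 3 — point force P=4 kN at a=3/2 m (b=L-a=9/2):
  θ_3 = -Pa²/(2EI)  [x>a] = -4·(3/2)²/(2·200000) = -9/400000 rad
Load 4 — applied couple M₀=-14 kN·m at a=18/5 m (b=L-a=12/5):
  θ_4 = M₀x/EI  [x≤a] = (-14)·3/200000 = -21/100000 rad
Superposition: θ = Σ θ_i = -10413/8000000 rad ≈ -0.001302 rad

θ(3) = -10413/8000000 rad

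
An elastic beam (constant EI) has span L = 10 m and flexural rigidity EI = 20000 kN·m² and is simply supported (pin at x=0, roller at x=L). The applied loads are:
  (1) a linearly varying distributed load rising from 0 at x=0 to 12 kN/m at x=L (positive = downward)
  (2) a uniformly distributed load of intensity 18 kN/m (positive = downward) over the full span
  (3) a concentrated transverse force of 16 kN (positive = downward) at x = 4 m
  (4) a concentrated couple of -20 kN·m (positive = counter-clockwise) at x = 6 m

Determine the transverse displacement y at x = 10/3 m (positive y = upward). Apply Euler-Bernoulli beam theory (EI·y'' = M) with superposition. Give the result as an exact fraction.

Load 1 — triangular load w₀=12 kN/m (0→w₀ over full span):
  y_1 = -w₀x(7L⁴-10L²x²+3x⁴)/(360LEI) = -12·(10/3)·(7·10⁴-10·10²·(10/3)²+3·(10/3)⁴)/(360·10·20000) = -8/243 m
Load 2 — uniform load w=18 kN/m over full span:
  y_2 = -wx(L³-2Lx²+x³)/(24EI) = -18·(10/3)·(10³-2·10·(10/3)²+(10/3)³)/(24·20000) = -11/108 m
Load 3 — point force P=16 kN at a=4 m (b=L-a=6):
  y_3 = -Pbx(L²-b²-x²)/(6LEI)  [x≤a] = -16·6·(10/3)·(10²-6²-(10/3)²)/(6·10·20000) = -238/16875 m
Load 4 — applied couple M₀=-20 kN·m at a=6 m (b=L-a=4):
  y_4 = (M₀x³/(6L)+C₁x)/EI  [x≤a] with C₁=M₀(3b²-L²)/(6L)=52/3 = ((-20)·(10/3)³/(6·10)+(52/3)·(10/3))/20000 = 23/10125 m
Superposition: y = Σ y_i = -89063/607500 m ≈ -0.146606 m

y(10/3) = -89063/607500 m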